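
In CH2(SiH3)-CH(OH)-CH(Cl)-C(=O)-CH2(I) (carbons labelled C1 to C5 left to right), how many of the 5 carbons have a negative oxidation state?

2

Tallying each carbon's bonds:
C1: 1C, 2H, 1Si → 0 − 2 − 1 = -3
C2: 2C, 1H, 1O → 0 − 1 + 1 = 0
C3: 2C, 1H, 1Cl → 0 − 1 + 1 = 0
C4: 2C, 2O → 0 + 2 = +2
C5: 1C, 2H, 1I → 0 − 2 + 1 = -1
2 carbons (C1, C5) meet the condition.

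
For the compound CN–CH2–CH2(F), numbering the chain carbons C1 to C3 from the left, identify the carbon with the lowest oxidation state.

C2

Assign +1 per bond to O/N/halogen, −1 per bond to H or an electropositive element, and 0 per bond to carbon. Tallying each carbon:
C1: 1C, 3N → 0 + 3 = +3
C2: 2C, 2H → 0 − 2 = -2
C3: 1C, 2H, 1F → 0 − 2 + 1 = -1
The most reduced carbon is C2 at -2.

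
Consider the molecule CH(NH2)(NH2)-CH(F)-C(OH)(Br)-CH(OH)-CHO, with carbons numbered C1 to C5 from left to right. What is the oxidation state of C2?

0

C2 has one bond to C (0), one bond to C (0), one bond to F (+1), one bond to H (-1).
Oxidation state = 0 + 0 + 1 − 1 = 0.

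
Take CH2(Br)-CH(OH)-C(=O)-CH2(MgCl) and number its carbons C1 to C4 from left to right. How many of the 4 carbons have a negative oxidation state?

Tallying each carbon's bonds:
C1: 1C, 2H, 1Br → 0 − 2 + 1 = -1
C2: 2C, 1H, 1O → 0 − 1 + 1 = 0
C3: 2C, 2O → 0 + 2 = +2
C4: 1C, 2H, 1Mg → 0 − 2 − 1 = -3
2 carbons (C1, C4) meet the condition.

2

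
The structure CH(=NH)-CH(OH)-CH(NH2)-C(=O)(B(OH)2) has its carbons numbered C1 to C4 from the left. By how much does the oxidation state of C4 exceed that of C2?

C4: 1C, 2O, 1B → 0 + 2 − 1 = +1
C2: 2C, 1H, 1O → 0 − 1 + 1 = 0
Difference: +1 − (0) = +1.

+1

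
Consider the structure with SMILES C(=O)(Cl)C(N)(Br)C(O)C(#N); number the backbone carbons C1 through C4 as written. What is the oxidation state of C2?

Assign +1 per bond to O/N/halogen, −1 per bond to H or an electropositive element, and 0 per bond to carbon.
C2 has one bond to C (0), one bond to C (0), one bond to N (+1), one bond to Br (+1).
Oxidation state = 0 + 0 + 1 + 1 = +2.

+2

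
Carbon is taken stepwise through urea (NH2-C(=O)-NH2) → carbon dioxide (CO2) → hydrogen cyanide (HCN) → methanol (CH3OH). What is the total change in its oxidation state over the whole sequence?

Carbon oxidation states along the series — urea: +4, carbon dioxide: +4, hydrogen cyanide: +2, methanol: -2.
Net change = -2 − (+4) = -6.

-6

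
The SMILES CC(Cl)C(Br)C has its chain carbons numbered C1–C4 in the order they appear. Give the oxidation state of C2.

0

Count +1 for every bond to an atom more electronegative than carbon and −1 for every bond to one less electronegative; C–C bonds are 0.
C2 has one bond to C (0), one bond to C (0), one bond to H (-1), one bond to Cl (+1).
Oxidation state = 0 + 0 − 1 + 1 = 0.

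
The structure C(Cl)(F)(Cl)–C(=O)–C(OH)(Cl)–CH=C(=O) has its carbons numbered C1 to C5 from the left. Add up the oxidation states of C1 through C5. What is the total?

Assign +1 per bond to O/N/halogen, −1 per bond to H or an electropositive element, and 0 per bond to carbon. Tallying each carbon:
C1: 1C, 1F, 2Cl → 0 + 1 + 2 = +3
C2: 2C, 2O → 0 + 2 = +2
C3: 2C, 1O, 1Cl → 0 + 1 + 1 = +2
C4: 3C, 1H → 0 − 1 = -1
C5: 2C, 2O → 0 + 2 = +2
Sum = +3 + 2 + 2 − 1 + 2 = +8.

+8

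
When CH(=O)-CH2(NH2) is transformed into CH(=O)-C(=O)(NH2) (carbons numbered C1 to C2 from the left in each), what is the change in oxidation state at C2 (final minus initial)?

Before: C2 has 1 bond to C, 2 bonds to H, 1 bond to N → oxidation state -1.
After: C2 has 1 bond to C, 2 bonds to O, 1 bond to N → oxidation state +3.
Δ = +3 − (-1) = +4, so this is an oxidation at C2.

+4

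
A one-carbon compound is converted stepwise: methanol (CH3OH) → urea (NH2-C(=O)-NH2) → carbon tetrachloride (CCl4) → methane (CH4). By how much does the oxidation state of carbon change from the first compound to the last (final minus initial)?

-2

Carbon oxidation states along the series — methanol: -2, urea: +4, carbon tetrachloride: +4, methane: -4.
Net change = -4 − (-2) = -2.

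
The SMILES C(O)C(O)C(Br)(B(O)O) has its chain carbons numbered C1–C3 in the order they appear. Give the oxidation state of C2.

Bonds to more-electronegative neighbours contribute +1 each, bonds to H or metals contribute −1 each, and C–C bonds contribute 0.
C2 has one bond to C (0), one bond to C (0), one bond to O (+1), one bond to H (-1).
Oxidation state = 0 + 0 + 1 − 1 = 0.

0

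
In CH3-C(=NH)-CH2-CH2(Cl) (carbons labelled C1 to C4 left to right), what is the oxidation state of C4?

Bonds to more-electronegative neighbours contribute +1 each, bonds to H or metals contribute −1 each, and C–C bonds contribute 0.
C4 has one bond to C (0), one bond to H (-1), one bond to Cl (+1), one bond to H (-1).
Oxidation state = 0 − 1 + 1 − 1 = -1.

-1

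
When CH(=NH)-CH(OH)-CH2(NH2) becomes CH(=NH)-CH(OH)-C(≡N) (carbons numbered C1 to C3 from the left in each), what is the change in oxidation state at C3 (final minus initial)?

+4

Before: C3 has 1 bond to C, 2 bonds to H, 1 bond to N → oxidation state -1.
After: C3 has 1 bond to C, 3 bonds to N → oxidation state +3.
Δ = +3 − (-1) = +4, so this is an oxidation at C3.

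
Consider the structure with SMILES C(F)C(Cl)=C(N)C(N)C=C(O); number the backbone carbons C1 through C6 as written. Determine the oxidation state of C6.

Each bond to a more electronegative atom (O, N, halogen) counts +1, each bond to a less electronegative atom (H, metal, B, Si) counts −1, and each C–C bond counts 0.
C6 has a double bond to C (2×0 = 0), one bond to H (-1), one bond to O (+1).
Oxidation state = 0 − 1 + 1 = 0.

0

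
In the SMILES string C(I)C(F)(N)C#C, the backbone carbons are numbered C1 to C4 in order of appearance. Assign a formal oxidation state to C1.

-1

Each bond to a more electronegative atom (O, N, halogen) counts +1, each bond to a less electronegative atom (H, metal, B, Si) counts −1, and each C–C bond counts 0.
C1 has one bond to C (0), one bond to H (-1), one bond to H (-1), one bond to I (+1).
Oxidation state = 0 − 1 − 1 + 1 = -1.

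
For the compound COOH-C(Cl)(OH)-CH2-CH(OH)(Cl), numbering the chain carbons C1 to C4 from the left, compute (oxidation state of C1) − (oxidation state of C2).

C1: 1C, 3O → 0 + 3 = +3
C2: 2C, 1O, 1Cl → 0 + 1 + 1 = +2
Difference: +3 − (+2) = +1.

+1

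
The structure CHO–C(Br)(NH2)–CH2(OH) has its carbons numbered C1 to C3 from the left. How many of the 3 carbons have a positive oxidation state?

Each bond to a more electronegative atom (O, N, halogen) counts +1, each bond to a less electronegative atom (H, metal, B, Si) counts −1, and each C–C bond counts 0. Tallying each carbon:
C1: 1C, 1H, 2O → 0 − 1 + 2 = +1
C2: 2C, 1N, 1Br → 0 + 1 + 1 = +2
C3: 1C, 2H, 1O → 0 − 2 + 1 = -1
2 carbons (C1, C2) meet the condition.

2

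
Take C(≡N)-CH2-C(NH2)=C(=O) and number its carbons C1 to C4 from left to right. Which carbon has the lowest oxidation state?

C2

Assign +1 per bond to O/N/halogen, −1 per bond to H or an electropositive element, and 0 per bond to carbon. Tallying each carbon:
C1: 1C, 3N → 0 + 3 = +3
C2: 2C, 2H → 0 − 2 = -2
C3: 3C, 1N → 0 + 1 = +1
C4: 2C, 2O → 0 + 2 = +2
The most reduced carbon is C2 at -2.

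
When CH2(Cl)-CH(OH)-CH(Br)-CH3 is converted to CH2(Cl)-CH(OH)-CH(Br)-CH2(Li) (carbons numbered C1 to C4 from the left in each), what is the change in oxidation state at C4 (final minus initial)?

0

Before: C4 has 1 bond to C, 3 bonds to H → oxidation state -3.
After: C4 has 1 bond to C, 2 bonds to H, 1 bond to Li → oxidation state -3.
Δ = -3 − (-3) = 0, so no net redox change at C4.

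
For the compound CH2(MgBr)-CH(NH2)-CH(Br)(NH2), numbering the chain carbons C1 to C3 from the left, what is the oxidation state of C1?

Count +1 for every bond to an atom more electronegative than carbon and −1 for every bond to one less electronegative; C–C bonds are 0.
C1 has one bond to C (0), one bond to Mg (-1), one bond to H (-1), one bond to H (-1).
Oxidation state = 0 − 1 − 1 − 1 = -3.

-3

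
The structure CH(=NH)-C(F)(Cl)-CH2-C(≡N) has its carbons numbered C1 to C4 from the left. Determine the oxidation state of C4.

Assign +1 per bond to O/N/halogen, −1 per bond to H or an electropositive element, and 0 per bond to carbon.
C4 has one bond to C (0), a triple bond to N (3×+1 = +3).
Oxidation state = 0 + 3 = +3.

+3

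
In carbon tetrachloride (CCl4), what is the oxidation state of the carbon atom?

The carbon has one bond to Cl (+1), one bond to Cl (+1), one bond to Cl (+1), one bond to Cl (+1).
Oxidation state = +1 + 1 + 1 + 1 = +4.

+4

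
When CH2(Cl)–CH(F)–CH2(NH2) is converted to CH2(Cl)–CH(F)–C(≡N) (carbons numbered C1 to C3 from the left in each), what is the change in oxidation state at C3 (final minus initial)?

Before: C3 has 1 bond to C, 2 bonds to H, 1 bond to N → oxidation state -1.
After: C3 has 1 bond to C, 3 bonds to N → oxidation state +3.
Δ = +3 − (-1) = +4, so this is an oxidation at C3.

+4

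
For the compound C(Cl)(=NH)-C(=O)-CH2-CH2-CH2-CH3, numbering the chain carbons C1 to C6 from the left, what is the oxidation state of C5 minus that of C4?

C5: 2C, 2H → 0 − 2 = -2
C4: 2C, 2H → 0 − 2 = -2
Difference: -2 − (-2) = 0.

0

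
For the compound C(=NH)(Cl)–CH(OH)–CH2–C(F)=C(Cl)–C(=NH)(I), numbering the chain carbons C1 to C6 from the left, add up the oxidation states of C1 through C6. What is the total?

+6

Each bond to a more electronegative atom (O, N, halogen) counts +1, each bond to a less electronegative atom (H, metal, B, Si) counts −1, and each C–C bond counts 0. Tallying each carbon:
C1: 1C, 2N, 1Cl → 0 + 2 + 1 = +3
C2: 2C, 1H, 1O → 0 − 1 + 1 = 0
C3: 2C, 2H → 0 − 2 = -2
C4: 3C, 1F → 0 + 1 = +1
C5: 3C, 1Cl → 0 + 1 = +1
C6: 1C, 2N, 1I → 0 + 2 + 1 = +3
Sum = +3 + 0 − 2 + 1 + 1 + 3 = +6.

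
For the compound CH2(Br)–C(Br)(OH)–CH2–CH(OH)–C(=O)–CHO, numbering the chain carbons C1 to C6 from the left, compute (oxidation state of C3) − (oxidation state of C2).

C3: 2C, 2H → 0 − 2 = -2
C2: 2C, 1O, 1Br → 0 + 1 + 1 = +2
Difference: -2 − (+2) = -4.

-4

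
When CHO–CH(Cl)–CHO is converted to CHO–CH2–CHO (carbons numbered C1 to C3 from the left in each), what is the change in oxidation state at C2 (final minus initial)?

-2

Before: C2 has 2 bonds to C, 1 bond to H, 1 bond to Cl → oxidation state 0.
After: C2 has 2 bonds to C, 2 bonds to H → oxidation state -2.
Δ = -2 − (0) = -2, so this is a reduction at C2.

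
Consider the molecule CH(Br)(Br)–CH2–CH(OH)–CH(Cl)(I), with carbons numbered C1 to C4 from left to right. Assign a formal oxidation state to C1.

Count +1 for every bond to an atom more electronegative than carbon and −1 for every bond to one less electronegative; C–C bonds are 0.
C1 has one bond to C (0), one bond to Br (+1), one bond to Br (+1), one bond to H (-1).
Oxidation state = 0 + 1 + 1 − 1 = +1.

+1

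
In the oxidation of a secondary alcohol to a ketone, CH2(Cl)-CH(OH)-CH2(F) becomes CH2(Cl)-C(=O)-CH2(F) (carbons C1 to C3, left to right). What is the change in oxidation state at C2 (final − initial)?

+2

Before: C2 has 2 bonds to C, 1 bond to H, 1 bond to O → oxidation state 0.
After: C2 has 2 bonds to C, 2 bonds to O → oxidation state +2.
Δ = +2 − (0) = +2, so this is an oxidation at C2.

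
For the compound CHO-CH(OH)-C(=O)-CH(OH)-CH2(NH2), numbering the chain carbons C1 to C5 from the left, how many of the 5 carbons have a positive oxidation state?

2

Count +1 for every bond to an atom more electronegative than carbon and −1 for every bond to one less electronegative; C–C bonds are 0. Tallying each carbon:
C1: 1C, 1H, 2O → 0 − 1 + 2 = +1
C2: 2C, 1H, 1O → 0 − 1 + 1 = 0
C3: 2C, 2O → 0 + 2 = +2
C4: 2C, 1H, 1O → 0 − 1 + 1 = 0
C5: 1C, 2H, 1N → 0 − 2 + 1 = -1
2 carbons (C1, C3) meet the condition.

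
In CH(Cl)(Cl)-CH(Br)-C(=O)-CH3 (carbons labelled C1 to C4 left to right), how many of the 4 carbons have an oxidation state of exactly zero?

Tallying each carbon's bonds:
C1: 1C, 1H, 2Cl → 0 − 1 + 2 = +1
C2: 2C, 1H, 1Br → 0 − 1 + 1 = 0
C3: 2C, 2O → 0 + 2 = +2
C4: 1C, 3H → 0 − 3 = -3
1 carbon (C2) meets the condition.

1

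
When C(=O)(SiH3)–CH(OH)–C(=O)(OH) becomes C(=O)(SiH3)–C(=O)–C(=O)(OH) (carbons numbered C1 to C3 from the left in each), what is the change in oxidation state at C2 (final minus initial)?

Before: C2 has 2 bonds to C, 1 bond to H, 1 bond to O → oxidation state 0.
After: C2 has 2 bonds to C, 2 bonds to O → oxidation state +2.
Δ = +2 − (0) = +2, so this is an oxidation at C2.

+2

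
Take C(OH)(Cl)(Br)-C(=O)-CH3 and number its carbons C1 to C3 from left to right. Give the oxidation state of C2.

C2 has one bond to C (0), one bond to C (0), a double bond to O (2×+1 = +2).
Oxidation state = 0 + 0 + 2 = +2.

+2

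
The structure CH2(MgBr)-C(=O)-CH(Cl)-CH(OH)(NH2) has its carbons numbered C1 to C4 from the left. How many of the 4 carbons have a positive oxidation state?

2

Assign +1 per bond to O/N/halogen, −1 per bond to H or an electropositive element, and 0 per bond to carbon. Tallying each carbon:
C1: 1C, 2H, 1Mg → 0 − 2 − 1 = -3
C2: 2C, 2O → 0 + 2 = +2
C3: 2C, 1H, 1Cl → 0 − 1 + 1 = 0
C4: 1C, 1H, 1O, 1N → 0 − 1 + 1 + 1 = +1
2 carbons (C2, C4) meet the condition.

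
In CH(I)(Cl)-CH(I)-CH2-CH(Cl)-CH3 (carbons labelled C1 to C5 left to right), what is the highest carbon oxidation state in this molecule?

Count +1 for every bond to an atom more electronegative than carbon and −1 for every bond to one less electronegative; C–C bonds are 0. Tallying each carbon:
C1: 1C, 1H, 1Cl, 1I → 0 − 1 + 1 + 1 = +1
C2: 2C, 1H, 1I → 0 − 1 + 1 = 0
C3: 2C, 2H → 0 − 2 = -2
C4: 2C, 1H, 1Cl → 0 − 1 + 1 = 0
C5: 1C, 3H → 0 − 3 = -3
The highest value is +1.

+1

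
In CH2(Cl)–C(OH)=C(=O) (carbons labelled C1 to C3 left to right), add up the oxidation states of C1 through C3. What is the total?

+2

Tallying each carbon's bonds:
C1: 1C, 2H, 1Cl → 0 − 2 + 1 = -1
C2: 3C, 1O → 0 + 1 = +1
C3: 2C, 2O → 0 + 2 = +2
Sum = -1 + 1 + 2 = +2.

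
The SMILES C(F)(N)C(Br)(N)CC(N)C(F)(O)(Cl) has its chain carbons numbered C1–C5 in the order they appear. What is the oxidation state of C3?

-2

C3 has one bond to C (0), one bond to C (0), one bond to H (-1), one bond to H (-1).
Oxidation state = 0 + 0 − 1 − 1 = -2.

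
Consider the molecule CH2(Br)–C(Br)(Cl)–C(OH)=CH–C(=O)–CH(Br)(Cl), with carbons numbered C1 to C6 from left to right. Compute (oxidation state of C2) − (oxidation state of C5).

0

C2: 2C, 1Cl, 1Br → 0 + 1 + 1 = +2
C5: 2C, 2O → 0 + 2 = +2
Difference: +2 − (+2) = 0.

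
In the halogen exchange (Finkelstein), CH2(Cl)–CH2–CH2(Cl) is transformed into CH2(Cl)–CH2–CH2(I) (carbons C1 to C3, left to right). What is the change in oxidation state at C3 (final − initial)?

0

Before: C3 has 1 bond to C, 2 bonds to H, 1 bond to Cl → oxidation state -1.
After: C3 has 1 bond to C, 2 bonds to H, 1 bond to I → oxidation state -1.
Δ = -1 − (-1) = 0, so no net redox change at C3.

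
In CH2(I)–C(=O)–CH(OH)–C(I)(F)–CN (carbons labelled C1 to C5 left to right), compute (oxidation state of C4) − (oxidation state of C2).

C4: 2C, 1F, 1I → 0 + 1 + 1 = +2
C2: 2C, 2O → 0 + 2 = +2
Difference: +2 − (+2) = 0.

0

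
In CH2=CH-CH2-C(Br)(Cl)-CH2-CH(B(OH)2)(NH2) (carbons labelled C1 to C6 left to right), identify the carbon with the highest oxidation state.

C4

Tallying each carbon's bonds:
C1: 2C, 2H → 0 − 2 = -2
C2: 3C, 1H → 0 − 1 = -1
C3: 2C, 2H → 0 − 2 = -2
C4: 2C, 1Cl, 1Br → 0 + 1 + 1 = +2
C5: 2C, 2H → 0 − 2 = -2
C6: 1C, 1H, 1N, 1B → 0 − 1 + 1 − 1 = -1
The most oxidised carbon is C4 at +2.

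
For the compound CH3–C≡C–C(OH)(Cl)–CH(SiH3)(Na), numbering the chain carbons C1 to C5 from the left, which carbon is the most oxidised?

C4

Tallying each carbon's bonds:
C1: 1C, 3H → 0 − 3 = -3
C2: 4C → 0 = 0
C3: 4C → 0 = 0
C4: 2C, 1O, 1Cl → 0 + 1 + 1 = +2
C5: 1C, 1H, 1Na, 1Si → 0 − 1 − 1 − 1 = -3
The most oxidised carbon is C4 at +2.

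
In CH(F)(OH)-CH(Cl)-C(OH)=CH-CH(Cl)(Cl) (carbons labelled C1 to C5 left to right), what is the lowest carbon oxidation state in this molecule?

-1

Bonds to more-electronegative neighbours contribute +1 each, bonds to H or metals contribute −1 each, and C–C bonds contribute 0. Tallying each carbon:
C1: 1C, 1H, 1O, 1F → 0 − 1 + 1 + 1 = +1
C2: 2C, 1H, 1Cl → 0 − 1 + 1 = 0
C3: 3C, 1O → 0 + 1 = +1
C4: 3C, 1H → 0 − 1 = -1
C5: 1C, 1H, 2Cl → 0 − 1 + 2 = +1
The lowest value is -1.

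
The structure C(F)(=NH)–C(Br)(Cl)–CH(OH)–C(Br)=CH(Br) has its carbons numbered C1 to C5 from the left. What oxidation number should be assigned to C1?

C1 has one bond to C (0), one bond to F (+1), a double bond to N (2×+1 = +2).
Oxidation state = 0 + 1 + 2 = +3.

+3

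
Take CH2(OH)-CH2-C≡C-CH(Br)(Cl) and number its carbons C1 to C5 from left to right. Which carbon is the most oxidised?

Tallying each carbon's bonds:
C1: 1C, 2H, 1O → 0 − 2 + 1 = -1
C2: 2C, 2H → 0 − 2 = -2
C3: 4C → 0 = 0
C4: 4C → 0 = 0
C5: 1C, 1H, 1Cl, 1Br → 0 − 1 + 1 + 1 = +1
The most oxidised carbon is C5 at +1.

C5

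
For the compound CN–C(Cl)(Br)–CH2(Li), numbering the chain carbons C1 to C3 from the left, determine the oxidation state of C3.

Each bond to a more electronegative atom (O, N, halogen) counts +1, each bond to a less electronegative atom (H, metal, B, Si) counts −1, and each C–C bond counts 0.
C3 has one bond to C (0), one bond to Li (-1), one bond to H (-1), one bond to H (-1).
Oxidation state = 0 − 1 − 1 − 1 = -3.

-3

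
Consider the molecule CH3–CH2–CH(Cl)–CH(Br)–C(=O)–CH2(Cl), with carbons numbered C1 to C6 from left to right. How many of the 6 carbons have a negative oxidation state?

3

Each bond to a more electronegative atom (O, N, halogen) counts +1, each bond to a less electronegative atom (H, metal, B, Si) counts −1, and each C–C bond counts 0. Tallying each carbon:
C1: 1C, 3H → 0 − 3 = -3
C2: 2C, 2H → 0 − 2 = -2
C3: 2C, 1H, 1Cl → 0 − 1 + 1 = 0
C4: 2C, 1H, 1Br → 0 − 1 + 1 = 0
C5: 2C, 2O → 0 + 2 = +2
C6: 1C, 2H, 1Cl → 0 − 2 + 1 = -1
3 carbons (C1, C2, C6) meet the condition.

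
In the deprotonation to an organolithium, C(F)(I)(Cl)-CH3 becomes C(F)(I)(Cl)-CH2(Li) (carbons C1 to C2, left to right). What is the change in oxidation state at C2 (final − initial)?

0

Before: C2 has 1 bond to C, 3 bonds to H → oxidation state -3.
After: C2 has 1 bond to C, 2 bonds to H, 1 bond to Li → oxidation state -3.
Δ = -3 − (-3) = 0, so no net redox change at C2.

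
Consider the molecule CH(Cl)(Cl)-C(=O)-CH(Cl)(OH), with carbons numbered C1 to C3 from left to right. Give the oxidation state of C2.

Count +1 for every bond to an atom more electronegative than carbon and −1 for every bond to one less electronegative; C–C bonds are 0.
C2 has one bond to C (0), one bond to C (0), a double bond to O (2×+1 = +2).
Oxidation state = 0 + 0 + 2 = +2.

+2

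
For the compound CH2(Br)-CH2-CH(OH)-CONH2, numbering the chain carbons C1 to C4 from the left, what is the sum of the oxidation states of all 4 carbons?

Each bond to a more electronegative atom (O, N, halogen) counts +1, each bond to a less electronegative atom (H, metal, B, Si) counts −1, and each C–C bond counts 0. Tallying each carbon:
C1: 1C, 2H, 1Br → 0 − 2 + 1 = -1
C2: 2C, 2H → 0 − 2 = -2
C3: 2C, 1H, 1O → 0 − 1 + 1 = 0
C4: 1C, 2O, 1N → 0 + 2 + 1 = +3
Sum = -1 − 2 + 0 + 3 = 0.

0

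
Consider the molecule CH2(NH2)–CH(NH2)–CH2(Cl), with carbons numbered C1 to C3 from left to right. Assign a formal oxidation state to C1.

C1 has one bond to C (0), one bond to H (-1), one bond to N (+1), one bond to H (-1).
Oxidation state = 0 − 1 + 1 − 1 = -1.

-1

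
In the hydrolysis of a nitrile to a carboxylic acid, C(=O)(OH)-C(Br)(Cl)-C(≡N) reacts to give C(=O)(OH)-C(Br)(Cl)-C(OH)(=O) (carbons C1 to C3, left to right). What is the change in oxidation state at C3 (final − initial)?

Before: C3 has 1 bond to C, 3 bonds to N → oxidation state +3.
After: C3 has 1 bond to C, 3 bonds to O → oxidation state +3.
Δ = +3 − (+3) = 0, so no net redox change at C3.

0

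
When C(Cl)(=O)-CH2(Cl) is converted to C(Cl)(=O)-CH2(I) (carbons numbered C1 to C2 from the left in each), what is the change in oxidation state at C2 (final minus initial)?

Before: C2 has 1 bond to C, 2 bonds to H, 1 bond to Cl → oxidation state -1.
After: C2 has 1 bond to C, 2 bonds to H, 1 bond to I → oxidation state -1.
Δ = -1 − (-1) = 0, so no net redox change at C2.

0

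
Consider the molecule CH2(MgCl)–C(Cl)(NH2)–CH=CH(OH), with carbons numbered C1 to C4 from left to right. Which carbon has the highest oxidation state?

C2

Count +1 for every bond to an atom more electronegative than carbon and −1 for every bond to one less electronegative; C–C bonds are 0. Tallying each carbon:
C1: 1C, 2H, 1Mg → 0 − 2 − 1 = -3
C2: 2C, 1N, 1Cl → 0 + 1 + 1 = +2
C3: 3C, 1H → 0 − 1 = -1
C4: 2C, 1H, 1O → 0 − 1 + 1 = 0
The most oxidised carbon is C2 at +2.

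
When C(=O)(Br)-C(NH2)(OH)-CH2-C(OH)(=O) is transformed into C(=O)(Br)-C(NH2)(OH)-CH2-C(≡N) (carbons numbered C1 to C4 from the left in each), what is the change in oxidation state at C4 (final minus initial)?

Before: C4 has 1 bond to C, 3 bonds to O → oxidation state +3.
After: C4 has 1 bond to C, 3 bonds to N → oxidation state +3.
Δ = +3 − (+3) = 0, so no net redox change at C4.

0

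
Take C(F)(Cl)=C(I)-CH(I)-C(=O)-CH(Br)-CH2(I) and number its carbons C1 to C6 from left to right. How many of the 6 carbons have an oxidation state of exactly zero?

Bonds to more-electronegative neighbours contribute +1 each, bonds to H or metals contribute −1 each, and C–C bonds contribute 0. Tallying each carbon:
C1: 2C, 1F, 1Cl → 0 + 1 + 1 = +2
C2: 3C, 1I → 0 + 1 = +1
C3: 2C, 1H, 1I → 0 − 1 + 1 = 0
C4: 2C, 2O → 0 + 2 = +2
C5: 2C, 1H, 1Br → 0 − 1 + 1 = 0
C6: 1C, 2H, 1I → 0 − 2 + 1 = -1
2 carbons (C3, C5) meet the condition.

2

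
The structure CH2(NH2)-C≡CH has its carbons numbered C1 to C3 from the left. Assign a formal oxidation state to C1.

-1

Bonds to more-electronegative neighbours contribute +1 each, bonds to H or metals contribute −1 each, and C–C bonds contribute 0.
C1 has one bond to C (0), one bond to H (-1), one bond to N (+1), one bond to H (-1).
Oxidation state = 0 − 1 + 1 − 1 = -1.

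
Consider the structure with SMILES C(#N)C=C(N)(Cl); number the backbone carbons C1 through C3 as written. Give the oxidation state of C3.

+2

C3 has a double bond to C (2×0 = 0), one bond to N (+1), one bond to Cl (+1).
Oxidation state = 0 + 1 + 1 = +2.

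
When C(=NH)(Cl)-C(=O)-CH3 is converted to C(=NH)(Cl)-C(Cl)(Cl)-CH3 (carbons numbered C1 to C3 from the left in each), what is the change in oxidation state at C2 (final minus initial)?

0

Before: C2 has 2 bonds to C, 2 bonds to O → oxidation state +2.
After: C2 has 2 bonds to C, 2 bonds to Cl → oxidation state +2.
Δ = +2 − (+2) = 0, so no net redox change at C2.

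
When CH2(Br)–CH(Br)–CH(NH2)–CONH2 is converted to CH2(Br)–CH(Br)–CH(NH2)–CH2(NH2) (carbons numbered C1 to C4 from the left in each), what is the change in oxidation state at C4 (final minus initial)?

Before: C4 has 1 bond to C, 2 bonds to O, 1 bond to N → oxidation state +3.
After: C4 has 1 bond to C, 2 bonds to H, 1 bond to N → oxidation state -1.
Δ = -1 − (+3) = -4, so this is a reduction at C4.

-4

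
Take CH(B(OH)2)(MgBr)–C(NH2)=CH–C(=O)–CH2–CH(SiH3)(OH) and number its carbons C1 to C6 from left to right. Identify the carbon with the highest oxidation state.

C4

Tallying each carbon's bonds:
C1: 1C, 1H, 1Mg, 1B → 0 − 1 − 1 − 1 = -3
C2: 3C, 1N → 0 + 1 = +1
C3: 3C, 1H → 0 − 1 = -1
C4: 2C, 2O → 0 + 2 = +2
C5: 2C, 2H → 0 − 2 = -2
C6: 1C, 1H, 1O, 1Si → 0 − 1 + 1 − 1 = -1
The most oxidised carbon is C4 at +2.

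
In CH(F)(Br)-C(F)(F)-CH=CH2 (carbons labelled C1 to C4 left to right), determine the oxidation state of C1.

+1

Assign +1 per bond to O/N/halogen, −1 per bond to H or an electropositive element, and 0 per bond to carbon.
C1 has one bond to C (0), one bond to F (+1), one bond to Br (+1), one bond to H (-1).
Oxidation state = 0 + 1 + 1 − 1 = +1.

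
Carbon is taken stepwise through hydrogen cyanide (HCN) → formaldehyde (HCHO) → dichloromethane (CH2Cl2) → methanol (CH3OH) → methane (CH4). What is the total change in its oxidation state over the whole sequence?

-6

Carbon oxidation states along the series — hydrogen cyanide: +2, formaldehyde: 0, dichloromethane: 0, methanol: -2, methane: -4.
Net change = -4 − (+2) = -6.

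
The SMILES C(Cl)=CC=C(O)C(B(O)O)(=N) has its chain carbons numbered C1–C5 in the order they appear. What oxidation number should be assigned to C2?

-1

C2 has a double bond to C (2×0 = 0), one bond to C (0), one bond to H (-1).
Oxidation state = 0 + 0 − 1 = -1.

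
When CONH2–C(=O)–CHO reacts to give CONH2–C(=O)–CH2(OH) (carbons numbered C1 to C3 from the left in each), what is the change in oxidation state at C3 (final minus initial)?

-2

Before: C3 has 1 bond to C, 1 bond to H, 2 bonds to O → oxidation state +1.
After: C3 has 1 bond to C, 2 bonds to H, 1 bond to O → oxidation state -1.
Δ = -1 − (+1) = -2, so this is a reduction at C3.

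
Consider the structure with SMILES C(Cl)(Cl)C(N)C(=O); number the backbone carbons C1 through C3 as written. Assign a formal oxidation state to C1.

+1

Assign +1 per bond to O/N/halogen, −1 per bond to H or an electropositive element, and 0 per bond to carbon.
C1 has one bond to C (0), one bond to Cl (+1), one bond to Cl (+1), one bond to H (-1).
Oxidation state = 0 + 1 + 1 − 1 = +1.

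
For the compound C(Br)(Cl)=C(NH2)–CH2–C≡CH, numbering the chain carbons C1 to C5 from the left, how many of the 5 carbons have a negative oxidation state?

2

Tallying each carbon's bonds:
C1: 2C, 1Cl, 1Br → 0 + 1 + 1 = +2
C2: 3C, 1N → 0 + 1 = +1
C3: 2C, 2H → 0 − 2 = -2
C4: 4C → 0 = 0
C5: 3C, 1H → 0 − 1 = -1
2 carbons (C3, C5) meet the condition.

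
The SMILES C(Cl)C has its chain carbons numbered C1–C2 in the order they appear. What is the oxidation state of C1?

Count +1 for every bond to an atom more electronegative than carbon and −1 for every bond to one less electronegative; C–C bonds are 0.
C1 has one bond to C (0), one bond to Cl (+1), one bond to H (-1), one bond to H (-1).
Oxidation state = 0 + 1 − 1 − 1 = -1.

-1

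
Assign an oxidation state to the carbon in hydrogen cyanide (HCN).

+2

Assign +1 per bond to O/N/halogen, −1 per bond to H or an electropositive element, and 0 per bond to carbon.
The carbon has one bond to H (-1), a triple bond to N (3×+1 = +3).
Oxidation state = -1 + 3 = +2.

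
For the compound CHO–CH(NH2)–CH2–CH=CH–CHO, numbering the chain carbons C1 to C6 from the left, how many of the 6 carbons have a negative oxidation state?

3

Assign +1 per bond to O/N/halogen, −1 per bond to H or an electropositive element, and 0 per bond to carbon. Tallying each carbon:
C1: 1C, 1H, 2O → 0 − 1 + 2 = +1
C2: 2C, 1H, 1N → 0 − 1 + 1 = 0
C3: 2C, 2H → 0 − 2 = -2
C4: 3C, 1H → 0 − 1 = -1
C5: 3C, 1H → 0 − 1 = -1
C6: 1C, 1H, 2O → 0 − 1 + 2 = +1
3 carbons (C3, C4, C5) meet the condition.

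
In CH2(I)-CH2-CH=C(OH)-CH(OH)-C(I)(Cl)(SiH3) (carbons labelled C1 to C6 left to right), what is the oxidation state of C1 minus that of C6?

-2

C1: 1C, 2H, 1I → 0 − 2 + 1 = -1
C6: 1C, 1Cl, 1I, 1Si → 0 + 1 + 1 − 1 = +1
Difference: -1 − (+1) = -2.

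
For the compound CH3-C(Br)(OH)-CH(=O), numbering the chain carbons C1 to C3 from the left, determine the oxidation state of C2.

+2

Bonds to more-electronegative neighbours contribute +1 each, bonds to H or metals contribute −1 each, and C–C bonds contribute 0.
C2 has one bond to C (0), one bond to C (0), one bond to Br (+1), one bond to O (+1).
Oxidation state = 0 + 0 + 1 + 1 = +2.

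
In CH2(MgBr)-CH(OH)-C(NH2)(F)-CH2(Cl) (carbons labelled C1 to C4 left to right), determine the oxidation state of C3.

C3 has one bond to C (0), one bond to C (0), one bond to N (+1), one bond to F (+1).
Oxidation state = 0 + 0 + 1 + 1 = +2.

+2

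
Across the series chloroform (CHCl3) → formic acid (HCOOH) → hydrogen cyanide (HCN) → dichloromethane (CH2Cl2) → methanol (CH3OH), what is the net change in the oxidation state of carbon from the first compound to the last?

-4

Carbon oxidation states along the series — chloroform: +2, formic acid: +2, hydrogen cyanide: +2, dichloromethane: 0, methanol: -2.
Net change = -2 − (+2) = -4.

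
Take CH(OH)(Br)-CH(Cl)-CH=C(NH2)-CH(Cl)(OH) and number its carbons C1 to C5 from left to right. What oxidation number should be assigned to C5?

+1

C5 has one bond to C (0), one bond to H (-1), one bond to Cl (+1), one bond to O (+1).
Oxidation state = 0 − 1 + 1 + 1 = +1.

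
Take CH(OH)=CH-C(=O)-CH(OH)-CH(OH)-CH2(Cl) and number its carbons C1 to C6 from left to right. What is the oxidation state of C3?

Count +1 for every bond to an atom more electronegative than carbon and −1 for every bond to one less electronegative; C–C bonds are 0.
C3 has one bond to C (0), one bond to C (0), a double bond to O (2×+1 = +2).
Oxidation state = 0 + 0 + 2 = +2.

+2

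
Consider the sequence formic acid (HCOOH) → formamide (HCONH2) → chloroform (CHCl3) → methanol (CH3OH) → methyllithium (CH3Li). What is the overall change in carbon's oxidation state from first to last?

Carbon oxidation states along the series — formic acid: +2, formamide: +2, chloroform: +2, methanol: -2, methyllithium: -4.
Net change = -4 − (+2) = -6.

-6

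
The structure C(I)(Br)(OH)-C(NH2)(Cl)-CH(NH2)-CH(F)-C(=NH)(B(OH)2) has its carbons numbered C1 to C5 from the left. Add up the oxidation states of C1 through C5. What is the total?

+6

Tallying each carbon's bonds:
C1: 1C, 1O, 1Br, 1I → 0 + 1 + 1 + 1 = +3
C2: 2C, 1N, 1Cl → 0 + 1 + 1 = +2
C3: 2C, 1H, 1N → 0 − 1 + 1 = 0
C4: 2C, 1H, 1F → 0 − 1 + 1 = 0
C5: 1C, 2N, 1B → 0 + 2 − 1 = +1
Sum = +3 + 2 + 0 + 0 + 1 = +6.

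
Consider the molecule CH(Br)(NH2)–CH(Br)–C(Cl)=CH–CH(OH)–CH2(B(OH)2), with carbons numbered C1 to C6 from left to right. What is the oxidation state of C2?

0

C2 has one bond to C (0), one bond to C (0), one bond to Br (+1), one bond to H (-1).
Oxidation state = 0 + 0 + 1 − 1 = 0.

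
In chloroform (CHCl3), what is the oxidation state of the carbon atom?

+2

The carbon has one bond to H (-1), one bond to Cl (+1), one bond to Cl (+1), one bond to Cl (+1).
Oxidation state = -1 + 1 + 1 + 1 = +2.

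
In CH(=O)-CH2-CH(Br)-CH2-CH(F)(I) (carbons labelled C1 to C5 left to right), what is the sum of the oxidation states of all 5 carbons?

Tallying each carbon's bonds:
C1: 1C, 1H, 2O → 0 − 1 + 2 = +1
C2: 2C, 2H → 0 − 2 = -2
C3: 2C, 1H, 1Br → 0 − 1 + 1 = 0
C4: 2C, 2H → 0 − 2 = -2
C5: 1C, 1H, 1F, 1I → 0 − 1 + 1 + 1 = +1
Sum = +1 − 2 + 0 − 2 + 1 = -2.

-2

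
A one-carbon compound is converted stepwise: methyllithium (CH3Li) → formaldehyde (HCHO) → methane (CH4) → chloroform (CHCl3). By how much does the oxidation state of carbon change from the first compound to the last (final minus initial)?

+6

Carbon oxidation states along the series — methyllithium: -4, formaldehyde: 0, methane: -4, chloroform: +2.
Net change = +2 − (-4) = +6.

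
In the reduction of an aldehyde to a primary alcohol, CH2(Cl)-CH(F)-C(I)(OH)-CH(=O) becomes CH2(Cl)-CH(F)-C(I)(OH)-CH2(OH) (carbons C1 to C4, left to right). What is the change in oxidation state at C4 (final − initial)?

-2

Before: C4 has 1 bond to C, 1 bond to H, 2 bonds to O → oxidation state +1.
After: C4 has 1 bond to C, 2 bonds to H, 1 bond to O → oxidation state -1.
Δ = -1 − (+1) = -2, so this is a reduction at C4.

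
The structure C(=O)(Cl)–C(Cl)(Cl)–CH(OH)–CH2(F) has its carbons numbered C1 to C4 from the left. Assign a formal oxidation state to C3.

0

Bonds to more-electronegative neighbours contribute +1 each, bonds to H or metals contribute −1 each, and C–C bonds contribute 0.
C3 has one bond to C (0), one bond to C (0), one bond to H (-1), one bond to O (+1).
Oxidation state = 0 + 0 − 1 + 1 = 0.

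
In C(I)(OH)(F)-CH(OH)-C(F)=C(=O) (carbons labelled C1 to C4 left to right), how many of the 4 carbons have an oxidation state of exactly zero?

Tallying each carbon's bonds:
C1: 1C, 1O, 1F, 1I → 0 + 1 + 1 + 1 = +3
C2: 2C, 1H, 1O → 0 − 1 + 1 = 0
C3: 3C, 1F → 0 + 1 = +1
C4: 2C, 2O → 0 + 2 = +2
1 carbon (C2) meets the condition.

1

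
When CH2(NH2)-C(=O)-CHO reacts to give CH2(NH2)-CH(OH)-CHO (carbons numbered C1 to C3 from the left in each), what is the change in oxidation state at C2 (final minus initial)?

Before: C2 has 2 bonds to C, 2 bonds to O → oxidation state +2.
After: C2 has 2 bonds to C, 1 bond to H, 1 bond to O → oxidation state 0.
Δ = 0 − (+2) = -2, so this is a reduction at C2.

-2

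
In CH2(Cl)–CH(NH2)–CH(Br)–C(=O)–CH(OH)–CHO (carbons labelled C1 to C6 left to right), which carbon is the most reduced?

Tallying each carbon's bonds:
C1: 1C, 2H, 1Cl → 0 − 2 + 1 = -1
C2: 2C, 1H, 1N → 0 − 1 + 1 = 0
C3: 2C, 1H, 1Br → 0 − 1 + 1 = 0
C4: 2C, 2O → 0 + 2 = +2
C5: 2C, 1H, 1O → 0 − 1 + 1 = 0
C6: 1C, 1H, 2O → 0 − 1 + 2 = +1
The most reduced carbon is C1 at -1.

C1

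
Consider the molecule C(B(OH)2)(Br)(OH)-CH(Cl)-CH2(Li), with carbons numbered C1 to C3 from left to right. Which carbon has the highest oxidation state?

Tallying each carbon's bonds:
C1: 1C, 1O, 1Br, 1B → 0 + 1 + 1 − 1 = +1
C2: 2C, 1H, 1Cl → 0 − 1 + 1 = 0
C3: 1C, 2H, 1Li → 0 − 2 − 1 = -3
The most oxidised carbon is C1 at +1.

C1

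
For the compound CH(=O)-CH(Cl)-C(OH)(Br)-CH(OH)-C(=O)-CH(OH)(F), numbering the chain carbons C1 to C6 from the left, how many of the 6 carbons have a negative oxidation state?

0

Tallying each carbon's bonds:
C1: 1C, 1H, 2O → 0 − 1 + 2 = +1
C2: 2C, 1H, 1Cl → 0 − 1 + 1 = 0
C3: 2C, 1O, 1Br → 0 + 1 + 1 = +2
C4: 2C, 1H, 1O → 0 − 1 + 1 = 0
C5: 2C, 2O → 0 + 2 = +2
C6: 1C, 1H, 1O, 1F → 0 − 1 + 1 + 1 = +1
0 carbons meet the condition.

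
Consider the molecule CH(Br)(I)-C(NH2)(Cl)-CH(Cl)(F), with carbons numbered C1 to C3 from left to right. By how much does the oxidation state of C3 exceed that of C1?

0

C3: 1C, 1H, 1F, 1Cl → 0 − 1 + 1 + 1 = +1
C1: 1C, 1H, 1Br, 1I → 0 − 1 + 1 + 1 = +1
Difference: +1 − (+1) = 0.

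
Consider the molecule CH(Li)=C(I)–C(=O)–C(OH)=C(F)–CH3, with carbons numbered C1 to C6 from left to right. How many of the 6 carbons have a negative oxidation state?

2

Assign +1 per bond to O/N/halogen, −1 per bond to H or an electropositive element, and 0 per bond to carbon. Tallying each carbon:
C1: 2C, 1H, 1Li → 0 − 1 − 1 = -2
C2: 3C, 1I → 0 + 1 = +1
C3: 2C, 2O → 0 + 2 = +2
C4: 3C, 1O → 0 + 1 = +1
C5: 3C, 1F → 0 + 1 = +1
C6: 1C, 3H → 0 − 3 = -3
2 carbons (C1, C6) meet the condition.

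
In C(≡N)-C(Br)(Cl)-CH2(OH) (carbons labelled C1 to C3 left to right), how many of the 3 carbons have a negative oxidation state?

Count +1 for every bond to an atom more electronegative than carbon and −1 for every bond to one less electronegative; C–C bonds are 0. Tallying each carbon:
C1: 1C, 3N → 0 + 3 = +3
C2: 2C, 1Cl, 1Br → 0 + 1 + 1 = +2
C3: 1C, 2H, 1O → 0 − 2 + 1 = -1
1 carbon (C3) meets the condition.

1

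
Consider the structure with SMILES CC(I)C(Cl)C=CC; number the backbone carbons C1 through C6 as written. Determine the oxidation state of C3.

0

C3 has one bond to C (0), one bond to C (0), one bond to Cl (+1), one bond to H (-1).
Oxidation state = 0 + 0 + 1 − 1 = 0.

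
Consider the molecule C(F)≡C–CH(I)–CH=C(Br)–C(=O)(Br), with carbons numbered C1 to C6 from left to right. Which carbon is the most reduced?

C4

Tallying each carbon's bonds:
C1: 3C, 1F → 0 + 1 = +1
C2: 4C → 0 = 0
C3: 2C, 1H, 1I → 0 − 1 + 1 = 0
C4: 3C, 1H → 0 − 1 = -1
C5: 3C, 1Br → 0 + 1 = +1
C6: 1C, 2O, 1Br → 0 + 2 + 1 = +3
The most reduced carbon is C4 at -1.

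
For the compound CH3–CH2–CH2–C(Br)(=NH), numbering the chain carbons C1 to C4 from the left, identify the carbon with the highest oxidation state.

Tallying each carbon's bonds:
C1: 1C, 3H → 0 − 3 = -3
C2: 2C, 2H → 0 − 2 = -2
C3: 2C, 2H → 0 − 2 = -2
C4: 1C, 2N, 1Br → 0 + 2 + 1 = +3
The most oxidised carbon is C4 at +3.

C4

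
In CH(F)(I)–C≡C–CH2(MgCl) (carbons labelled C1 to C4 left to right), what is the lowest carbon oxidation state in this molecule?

Tallying each carbon's bonds:
C1: 1C, 1H, 1F, 1I → 0 − 1 + 1 + 1 = +1
C2: 4C → 0 = 0
C3: 4C → 0 = 0
C4: 1C, 2H, 1Mg → 0 − 2 − 1 = -3
The lowest value is -3.

-3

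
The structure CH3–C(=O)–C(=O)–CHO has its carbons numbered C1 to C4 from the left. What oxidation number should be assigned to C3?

C3 has one bond to C (0), one bond to C (0), a double bond to O (2×+1 = +2).
Oxidation state = 0 + 0 + 2 = +2.

+2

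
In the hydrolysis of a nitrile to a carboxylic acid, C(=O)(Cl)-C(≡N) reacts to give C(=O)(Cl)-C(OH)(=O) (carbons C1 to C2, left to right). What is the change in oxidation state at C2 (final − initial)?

0

Before: C2 has 1 bond to C, 3 bonds to N → oxidation state +3.
After: C2 has 1 bond to C, 3 bonds to O → oxidation state +3.
Δ = +3 − (+3) = 0, so no net redox change at C2.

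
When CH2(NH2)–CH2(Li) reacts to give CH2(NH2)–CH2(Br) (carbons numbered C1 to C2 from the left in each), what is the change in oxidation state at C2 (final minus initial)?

+2

Before: C2 has 1 bond to C, 2 bonds to H, 1 bond to Li → oxidation state -3.
After: C2 has 1 bond to C, 2 bonds to H, 1 bond to Br → oxidation state -1.
Δ = -1 − (-3) = +2, so this is an oxidation at C2.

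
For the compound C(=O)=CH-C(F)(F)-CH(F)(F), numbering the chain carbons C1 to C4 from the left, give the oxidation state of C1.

Each bond to a more electronegative atom (O, N, halogen) counts +1, each bond to a less electronegative atom (H, metal, B, Si) counts −1, and each C–C bond counts 0.
C1 has a double bond to C (2×0 = 0), a double bond to O (2×+1 = +2).
Oxidation state = 0 + 2 = +2.

+2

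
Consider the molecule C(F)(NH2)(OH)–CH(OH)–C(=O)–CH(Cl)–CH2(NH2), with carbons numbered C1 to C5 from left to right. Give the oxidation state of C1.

C1 has one bond to C (0), one bond to F (+1), one bond to N (+1), one bond to O (+1).
Oxidation state = 0 + 1 + 1 + 1 = +3.

+3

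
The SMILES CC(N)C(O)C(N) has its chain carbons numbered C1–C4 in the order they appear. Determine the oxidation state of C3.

C3 has one bond to C (0), one bond to C (0), one bond to H (-1), one bond to O (+1).
Oxidation state = 0 + 0 − 1 + 1 = 0.

0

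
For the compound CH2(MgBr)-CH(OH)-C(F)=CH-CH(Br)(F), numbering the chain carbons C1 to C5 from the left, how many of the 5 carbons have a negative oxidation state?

2

Tallying each carbon's bonds:
C1: 1C, 2H, 1Mg → 0 − 2 − 1 = -3
C2: 2C, 1H, 1O → 0 − 1 + 1 = 0
C3: 3C, 1F → 0 + 1 = +1
C4: 3C, 1H → 0 − 1 = -1
C5: 1C, 1H, 1F, 1Br → 0 − 1 + 1 + 1 = +1
2 carbons (C1, C4) meet the condition.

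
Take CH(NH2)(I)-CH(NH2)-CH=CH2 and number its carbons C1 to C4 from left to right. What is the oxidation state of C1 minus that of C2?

+1

C1: 1C, 1H, 1N, 1I → 0 − 1 + 1 + 1 = +1
C2: 2C, 1H, 1N → 0 − 1 + 1 = 0
Difference: +1 − (0) = +1.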